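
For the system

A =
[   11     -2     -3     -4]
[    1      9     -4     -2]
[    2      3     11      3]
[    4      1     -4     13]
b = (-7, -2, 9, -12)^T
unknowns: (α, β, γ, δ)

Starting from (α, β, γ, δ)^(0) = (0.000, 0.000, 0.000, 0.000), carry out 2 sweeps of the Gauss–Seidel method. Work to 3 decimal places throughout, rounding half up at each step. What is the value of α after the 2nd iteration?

Iteration 1:
  α = (-7 - (-2)·0.000 - (-3)·0.000 - (-4)·0.000) / (11) = -0.636
  β = (-2 - (1)·-0.636 - (-4)·0.000 - (-2)·0.000) / (9) = -0.152
  γ = (9 - (2)·-0.636 - (3)·-0.152 - (3)·0.000) / (11) = 0.975
  δ = (-12 - (4)·-0.636 - (1)·-0.152 - (-4)·0.975) / (13) = -0.416
Iteration 2:
  α = (-7 - (-2)·-0.152 - (-3)·0.975 - (-4)·-0.416) / (11) = -0.549
  β = (-2 - (1)·-0.549 - (-4)·0.975 - (-2)·-0.416) / (9) = 0.180
  γ = (9 - (2)·-0.549 - (3)·0.180 - (3)·-0.416) / (11) = 0.982
  δ = (-12 - (4)·-0.549 - (1)·0.180 - (-4)·0.982) / (13) = -0.466

-0.549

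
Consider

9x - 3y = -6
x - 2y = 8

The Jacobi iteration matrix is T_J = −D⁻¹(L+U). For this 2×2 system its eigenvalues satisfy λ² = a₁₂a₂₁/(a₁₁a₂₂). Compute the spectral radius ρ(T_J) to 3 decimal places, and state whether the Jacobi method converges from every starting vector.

0.408

a₁₂a₂₁/(a₁₁a₂₂) = (-3)·(1) / ((9)·(-2)) = 0.166667
ρ = √|0.166667| = √0.166667 = 0.408
ρ < 1, so Jacobi converges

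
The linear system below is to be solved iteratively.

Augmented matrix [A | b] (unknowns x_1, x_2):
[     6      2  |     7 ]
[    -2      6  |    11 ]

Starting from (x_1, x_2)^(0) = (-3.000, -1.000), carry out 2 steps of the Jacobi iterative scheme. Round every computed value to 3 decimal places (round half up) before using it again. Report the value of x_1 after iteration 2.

0.889

Iteration 1:
  x_1 = (7 - (2)·-1.000) / (6) = 1.500
  x_2 = (11 - (-2)·-3.000) / (6) = 0.833
Iteration 2:
  x_1 = (7 - (2)·0.833) / (6) = 0.889
  x_2 = (11 - (-2)·1.500) / (6) = 2.333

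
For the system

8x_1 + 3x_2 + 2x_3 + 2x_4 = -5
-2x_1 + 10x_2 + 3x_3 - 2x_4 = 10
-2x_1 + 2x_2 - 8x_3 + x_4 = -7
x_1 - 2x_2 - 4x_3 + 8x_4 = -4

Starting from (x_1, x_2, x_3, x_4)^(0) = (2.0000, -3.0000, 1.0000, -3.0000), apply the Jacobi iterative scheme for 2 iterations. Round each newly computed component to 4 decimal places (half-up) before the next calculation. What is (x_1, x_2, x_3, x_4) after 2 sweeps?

Iteration 1:
  x_1 = (-5 - (3)·-3.0000 - (2)·1.0000 - (2)·-3.0000) / (8) = 1.0000
  x_2 = (10 - (-2)·2.0000 - (3)·1.0000 - (-2)·-3.0000) / (10) = 0.5000
  x_3 = (-7 - (-2)·2.0000 - (2)·-3.0000 - (1)·-3.0000) / (-8) = -0.7500
  x_4 = (-4 - (1)·2.0000 - (-2)·-3.0000 - (-4)·1.0000) / (8) = -1.0000
Iteration 2:
  x_1 = (-5 - (3)·0.5000 - (2)·-0.7500 - (2)·-1.0000) / (8) = -0.3750
  x_2 = (10 - (-2)·1.0000 - (3)·-0.7500 - (-2)·-1.0000) / (10) = 1.2250
  x_3 = (-7 - (-2)·1.0000 - (2)·0.5000 - (1)·-1.0000) / (-8) = 0.6250
  x_4 = (-4 - (1)·1.0000 - (-2)·0.5000 - (-4)·-0.7500) / (8) = -0.8750

(-0.3750, 1.2250, 0.6250, -0.8750)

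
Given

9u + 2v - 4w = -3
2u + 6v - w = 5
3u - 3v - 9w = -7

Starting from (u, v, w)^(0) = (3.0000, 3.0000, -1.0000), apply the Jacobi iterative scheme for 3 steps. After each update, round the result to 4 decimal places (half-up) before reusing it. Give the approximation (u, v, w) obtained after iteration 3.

Iteration 1:
  u = (-3 - (2)·3.0000 - (-4)·-1.0000) / (9) = -1.4444
  v = (5 - (2)·3.0000 - (-1)·-1.0000) / (6) = -0.3333
  w = (-7 - (3)·3.0000 - (-3)·3.0000) / (-9) = 0.7778
Iteration 2:
  u = (-3 - (2)·-0.3333 - (-4)·0.7778) / (9) = 0.0864
  v = (5 - (2)·-1.4444 - (-1)·0.7778) / (6) = 1.4444
  w = (-7 - (3)·-1.4444 - (-3)·-0.3333) / (-9) = 0.4074
Iteration 3:
  u = (-3 - (2)·1.4444 - (-4)·0.4074) / (9) = -0.4732
  v = (5 - (2)·0.0864 - (-1)·0.4074) / (6) = 0.8724
  w = (-7 - (3)·0.0864 - (-3)·1.4444) / (-9) = 0.3251

(-0.4732, 0.8724, 0.3251)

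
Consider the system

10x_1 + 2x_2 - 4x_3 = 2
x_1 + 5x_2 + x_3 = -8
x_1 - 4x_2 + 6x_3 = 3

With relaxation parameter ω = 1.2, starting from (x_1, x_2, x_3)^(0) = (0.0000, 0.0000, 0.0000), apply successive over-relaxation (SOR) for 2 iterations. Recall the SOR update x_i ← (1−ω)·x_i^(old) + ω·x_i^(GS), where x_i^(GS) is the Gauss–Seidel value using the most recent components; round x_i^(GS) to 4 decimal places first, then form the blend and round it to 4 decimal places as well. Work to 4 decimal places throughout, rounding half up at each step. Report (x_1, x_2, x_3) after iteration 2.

Iteration 1:
  x_1: GS value = (2 - (2)·0.0000 - (-4)·0.0000) / (10) = 0.2000;  x_1 ← (1−ω)·0.0000 + ω·0.2000 = 0.2400
  x_2: GS value = (-8 - (1)·0.2400 - (1)·0.0000) / (5) = -1.6480;  x_2 ← (1−ω)·0.0000 + ω·-1.6480 = -1.9776
  x_3: GS value = (3 - (1)·0.2400 - (-4)·-1.9776) / (6) = -0.8584;  x_3 ← (1−ω)·0.0000 + ω·-0.8584 = -1.0301
Iteration 2:
  x_1: GS value = (2 - (2)·-1.9776 - (-4)·-1.0301) / (10) = 0.1835;  x_1 ← (1−ω)·0.2400 + ω·0.1835 = 0.1722
  x_2: GS value = (-8 - (1)·0.1722 - (1)·-1.0301) / (5) = -1.4284;  x_2 ← (1−ω)·-1.9776 + ω·-1.4284 = -1.3186
  x_3: GS value = (3 - (1)·0.1722 - (-4)·-1.3186) / (6) = -0.4078;  x_3 ← (1−ω)·-1.0301 + ω·-0.4078 = -0.2833

(0.1722, -1.3186, -0.2833)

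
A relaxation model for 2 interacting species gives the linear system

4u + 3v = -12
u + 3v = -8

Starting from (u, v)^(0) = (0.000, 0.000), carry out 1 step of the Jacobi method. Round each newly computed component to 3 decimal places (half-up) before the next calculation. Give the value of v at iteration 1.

-2.667

Iteration 1:
  u = (-12 - (3)·0.000) / (4) = -3.000
  v = (-8 - (1)·0.000) / (3) = -2.667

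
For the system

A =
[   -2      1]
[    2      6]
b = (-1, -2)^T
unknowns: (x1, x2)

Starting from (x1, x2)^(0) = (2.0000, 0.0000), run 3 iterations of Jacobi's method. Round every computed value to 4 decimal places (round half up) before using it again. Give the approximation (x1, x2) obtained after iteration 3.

Iteration 1:
  x1 = (-1 - (1)·0.0000) / (-2) = 0.5000
  x2 = (-2 - (2)·2.0000) / (6) = -1.0000
Iteration 2:
  x1 = (-1 - (1)·-1.0000) / (-2) = 0.0000
  x2 = (-2 - (2)·0.5000) / (6) = -0.5000
Iteration 3:
  x1 = (-1 - (1)·-0.5000) / (-2) = 0.2500
  x2 = (-2 - (2)·0.0000) / (6) = -0.3333

(0.2500, -0.3333)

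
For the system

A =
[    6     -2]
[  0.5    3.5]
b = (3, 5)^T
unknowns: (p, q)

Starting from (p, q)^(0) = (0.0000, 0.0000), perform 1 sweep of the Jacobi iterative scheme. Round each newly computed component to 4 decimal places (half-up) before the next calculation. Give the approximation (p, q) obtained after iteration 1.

Iteration 1:
  p = (3 - (-2)·0.0000) / (6) = 0.5000
  q = (5 - (0.5)·0.0000) / (3.5) = 1.4286

(0.5000, 1.4286)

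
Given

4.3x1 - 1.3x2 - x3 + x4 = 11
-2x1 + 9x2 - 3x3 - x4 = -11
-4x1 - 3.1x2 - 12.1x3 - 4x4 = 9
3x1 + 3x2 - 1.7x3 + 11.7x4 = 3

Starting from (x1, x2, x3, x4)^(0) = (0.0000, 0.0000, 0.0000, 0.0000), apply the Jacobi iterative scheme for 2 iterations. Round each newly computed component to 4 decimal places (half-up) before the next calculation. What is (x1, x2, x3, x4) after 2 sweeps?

(1.9560, -0.8732, -1.3611, -0.1942)

Iteration 1:
  x1 = (11 - (-1.3)·0.0000 - (-1)·0.0000 - (1)·0.0000) / (4.3) = 2.5581
  x2 = (-11 - (-2)·0.0000 - (-3)·0.0000 - (-1)·0.0000) / (9) = -1.2222
  x3 = (9 - (-4)·0.0000 - (-3.1)·0.0000 - (-4)·0.0000) / (-12.1) = -0.7438
  x4 = (3 - (3)·0.0000 - (3)·0.0000 - (-1.7)·0.0000) / (11.7) = 0.2564
Iteration 2:
  x1 = (11 - (-1.3)·-1.2222 - (-1)·-0.7438 - (1)·0.2564) / (4.3) = 1.9560
  x2 = (-11 - (-2)·2.5581 - (-3)·-0.7438 - (-1)·0.2564) / (9) = -0.8732
  x3 = (9 - (-4)·2.5581 - (-3.1)·-1.2222 - (-4)·0.2564) / (-12.1) = -1.3611
  x4 = (3 - (3)·2.5581 - (3)·-1.2222 - (-1.7)·-0.7438) / (11.7) = -0.1942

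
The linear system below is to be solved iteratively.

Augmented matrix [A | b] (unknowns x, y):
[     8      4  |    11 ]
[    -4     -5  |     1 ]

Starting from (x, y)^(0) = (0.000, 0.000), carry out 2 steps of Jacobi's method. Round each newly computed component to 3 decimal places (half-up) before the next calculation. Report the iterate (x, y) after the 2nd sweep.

(1.475, -1.300)

Iteration 1:
  x = (11 - (4)·0.000) / (8) = 1.375
  y = (1 - (-4)·0.000) / (-5) = -0.200
Iteration 2:
  x = (11 - (4)·-0.200) / (8) = 1.475
  y = (1 - (-4)·1.375) / (-5) = -1.300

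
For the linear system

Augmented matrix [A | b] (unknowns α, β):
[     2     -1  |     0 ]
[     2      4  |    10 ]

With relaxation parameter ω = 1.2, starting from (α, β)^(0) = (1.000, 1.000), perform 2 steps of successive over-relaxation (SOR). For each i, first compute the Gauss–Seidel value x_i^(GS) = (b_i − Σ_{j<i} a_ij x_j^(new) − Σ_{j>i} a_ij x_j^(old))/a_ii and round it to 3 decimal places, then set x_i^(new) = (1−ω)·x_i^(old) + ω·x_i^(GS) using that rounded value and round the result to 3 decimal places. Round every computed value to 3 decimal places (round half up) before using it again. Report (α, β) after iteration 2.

(1.456, 1.614)

Iteration 1:
  α: GS value = (0 - (-1)·1.000) / (2) = 0.500;  α ← (1−ω)·1.000 + ω·0.500 = 0.400
  β: GS value = (10 - (2)·0.400) / (4) = 2.300;  β ← (1−ω)·1.000 + ω·2.300 = 2.560
Iteration 2:
  α: GS value = (0 - (-1)·2.560) / (2) = 1.280;  α ← (1−ω)·0.400 + ω·1.280 = 1.456
  β: GS value = (10 - (2)·1.456) / (4) = 1.772;  β ← (1−ω)·2.560 + ω·1.772 = 1.614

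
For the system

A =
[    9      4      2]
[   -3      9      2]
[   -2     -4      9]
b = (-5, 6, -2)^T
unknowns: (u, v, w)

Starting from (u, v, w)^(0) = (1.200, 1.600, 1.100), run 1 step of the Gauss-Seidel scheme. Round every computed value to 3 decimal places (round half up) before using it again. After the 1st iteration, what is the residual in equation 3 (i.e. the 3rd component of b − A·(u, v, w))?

0.000

Iteration 1:
  u = (-5 - (4)·1.600 - (2)·1.100) / (9) = -1.511
  v = (6 - (-3)·-1.511 - (2)·1.100) / (9) = -0.081
  w = (-2 - (-2)·-1.511 - (-4)·-0.081) / (9) = -0.594
Residual b − A·x = (10.111, 3.384, 0.000)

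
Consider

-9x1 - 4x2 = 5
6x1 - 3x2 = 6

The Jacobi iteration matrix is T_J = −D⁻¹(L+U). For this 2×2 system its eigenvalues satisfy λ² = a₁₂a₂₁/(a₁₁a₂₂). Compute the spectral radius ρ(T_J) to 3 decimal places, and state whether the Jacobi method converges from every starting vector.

a₁₂a₂₁/(a₁₁a₂₂) = (-4)·(6) / ((-9)·(-3)) = -0.888889
ρ = √|-0.888889| = √0.888889 = 0.943
ρ < 1, so Jacobi converges

0.943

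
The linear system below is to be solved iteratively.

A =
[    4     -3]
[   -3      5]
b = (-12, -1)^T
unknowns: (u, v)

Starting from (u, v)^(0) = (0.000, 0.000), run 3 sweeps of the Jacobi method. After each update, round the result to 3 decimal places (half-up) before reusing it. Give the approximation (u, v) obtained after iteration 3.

(-4.500, -2.090)

Iteration 1:
  u = (-12 - (-3)·0.000) / (4) = -3.000
  v = (-1 - (-3)·0.000) / (5) = -0.200
Iteration 2:
  u = (-12 - (-3)·-0.200) / (4) = -3.150
  v = (-1 - (-3)·-3.000) / (5) = -2.000
Iteration 3:
  u = (-12 - (-3)·-2.000) / (4) = -4.500
  v = (-1 - (-3)·-3.150) / (5) = -2.090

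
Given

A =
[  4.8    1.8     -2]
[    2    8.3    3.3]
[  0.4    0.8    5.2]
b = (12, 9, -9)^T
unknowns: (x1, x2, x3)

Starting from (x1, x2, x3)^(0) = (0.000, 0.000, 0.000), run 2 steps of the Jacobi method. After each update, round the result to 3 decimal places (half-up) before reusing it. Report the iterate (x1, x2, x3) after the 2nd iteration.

Iteration 1:
  x1 = (12 - (1.8)·0.000 - (-2)·0.000) / (4.8) = 2.500
  x2 = (9 - (2)·0.000 - (3.3)·0.000) / (8.3) = 1.084
  x3 = (-9 - (0.4)·0.000 - (0.8)·0.000) / (5.2) = -1.731
Iteration 2:
  x1 = (12 - (1.8)·1.084 - (-2)·-1.731) / (4.8) = 1.372
  x2 = (9 - (2)·2.500 - (3.3)·-1.731) / (8.3) = 1.170
  x3 = (-9 - (0.4)·2.500 - (0.8)·1.084) / (5.2) = -2.090

(1.372, 1.170, -2.090)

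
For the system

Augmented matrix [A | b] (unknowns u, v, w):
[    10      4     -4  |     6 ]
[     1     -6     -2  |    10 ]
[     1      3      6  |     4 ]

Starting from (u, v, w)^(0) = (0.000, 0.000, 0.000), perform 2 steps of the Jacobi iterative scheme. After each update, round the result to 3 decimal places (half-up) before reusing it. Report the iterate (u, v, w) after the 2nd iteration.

Iteration 1:
  u = (6 - (4)·0.000 - (-4)·0.000) / (10) = 0.600
  v = (10 - (1)·0.000 - (-2)·0.000) / (-6) = -1.667
  w = (4 - (1)·0.000 - (3)·0.000) / (6) = 0.667
Iteration 2:
  u = (6 - (4)·-1.667 - (-4)·0.667) / (10) = 1.534
  v = (10 - (1)·0.600 - (-2)·0.667) / (-6) = -1.789
  w = (4 - (1)·0.600 - (3)·-1.667) / (6) = 1.400

(1.534, -1.789, 1.400)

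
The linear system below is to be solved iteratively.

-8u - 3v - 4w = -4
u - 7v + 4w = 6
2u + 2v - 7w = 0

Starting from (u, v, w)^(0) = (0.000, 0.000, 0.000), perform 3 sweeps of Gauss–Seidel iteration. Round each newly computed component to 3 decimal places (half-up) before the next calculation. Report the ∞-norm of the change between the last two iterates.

Iteration 1:
  u = (-4 - (-3)·0.000 - (-4)·0.000) / (-8) = 0.500
  v = (6 - (1)·0.500 - (4)·0.000) / (-7) = -0.786
  w = (0 - (2)·0.500 - (2)·-0.786) / (-7) = -0.082
Iteration 2:
  u = (-4 - (-3)·-0.786 - (-4)·-0.082) / (-8) = 0.836
  v = (6 - (1)·0.836 - (4)·-0.082) / (-7) = -0.785
  w = (0 - (2)·0.836 - (2)·-0.785) / (-7) = 0.015
Iteration 3:
  u = (-4 - (-3)·-0.785 - (-4)·0.015) / (-8) = 0.787
  v = (6 - (1)·0.787 - (4)·0.015) / (-7) = -0.736
  w = (0 - (2)·0.787 - (2)·-0.736) / (-7) = 0.015
Change: (-0.049, 0.049, 0.000) → max |·| = 0.049

0.049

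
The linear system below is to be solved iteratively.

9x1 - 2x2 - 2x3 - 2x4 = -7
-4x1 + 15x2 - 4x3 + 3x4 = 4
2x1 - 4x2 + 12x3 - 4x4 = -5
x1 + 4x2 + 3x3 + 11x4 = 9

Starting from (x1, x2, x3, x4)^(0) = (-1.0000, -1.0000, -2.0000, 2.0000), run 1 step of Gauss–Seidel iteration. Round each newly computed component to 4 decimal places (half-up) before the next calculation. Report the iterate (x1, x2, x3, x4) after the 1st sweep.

Iteration 1:
  x1 = (-7 - (-2)·-1.0000 - (-2)·-2.0000 - (-2)·2.0000) / (9) = -1.0000
  x2 = (4 - (-4)·-1.0000 - (-4)·-2.0000 - (3)·2.0000) / (15) = -0.9333
  x3 = (-5 - (2)·-1.0000 - (-4)·-0.9333 - (-4)·2.0000) / (12) = 0.1056
  x4 = (9 - (1)·-1.0000 - (4)·-0.9333 - (3)·0.1056) / (11) = 1.2197

(-1.0000, -0.9333, 0.1056, 1.2197)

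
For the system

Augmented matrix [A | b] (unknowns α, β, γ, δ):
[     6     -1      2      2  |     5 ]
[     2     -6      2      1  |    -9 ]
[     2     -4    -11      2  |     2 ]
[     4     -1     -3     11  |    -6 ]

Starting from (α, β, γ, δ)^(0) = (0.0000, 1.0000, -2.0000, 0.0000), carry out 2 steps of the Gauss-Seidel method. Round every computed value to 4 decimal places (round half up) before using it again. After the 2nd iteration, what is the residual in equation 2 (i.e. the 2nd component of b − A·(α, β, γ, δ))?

0.7058

Iteration 1:
  α = (5 - (-1)·1.0000 - (2)·-2.0000 - (2)·0.0000) / (6) = 1.6667
  β = (-9 - (2)·1.6667 - (2)·-2.0000 - (1)·0.0000) / (-6) = 1.3889
  γ = (2 - (2)·1.6667 - (-4)·1.3889 - (2)·0.0000) / (-11) = -0.3838
  δ = (-6 - (4)·1.6667 - (-1)·1.3889 - (-3)·-0.3838) / (11) = -1.1299
Iteration 2:
  α = (5 - (-1)·1.3889 - (2)·-0.3838 - (2)·-1.1299) / (6) = 1.5694
  β = (-9 - (2)·1.5694 - (2)·-0.3838 - (1)·-1.1299) / (-6) = 1.7069
  γ = (2 - (2)·1.5694 - (-4)·1.7069 - (2)·-1.1299) / (-11) = -0.7226
  δ = (-6 - (4)·1.5694 - (-1)·1.7069 - (-3)·-0.7226) / (11) = -1.1580
Residual b − A·x = (1.0517, 0.7058, 0.0562, -0.0005)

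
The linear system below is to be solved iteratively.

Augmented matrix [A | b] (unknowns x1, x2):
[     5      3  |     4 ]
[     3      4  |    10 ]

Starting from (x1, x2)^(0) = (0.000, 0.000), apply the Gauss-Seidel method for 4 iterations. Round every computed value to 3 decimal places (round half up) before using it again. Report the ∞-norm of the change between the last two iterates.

Iteration 1:
  x1 = (4 - (3)·0.000) / (5) = 0.800
  x2 = (10 - (3)·0.800) / (4) = 1.900
Iteration 2:
  x1 = (4 - (3)·1.900) / (5) = -0.340
  x2 = (10 - (3)·-0.340) / (4) = 2.755
Iteration 3:
  x1 = (4 - (3)·2.755) / (5) = -0.853
  x2 = (10 - (3)·-0.853) / (4) = 3.140
Iteration 4:
  x1 = (4 - (3)·3.140) / (5) = -1.084
  x2 = (10 - (3)·-1.084) / (4) = 3.313
Change: (-0.231, 0.173) → max |·| = 0.231

0.231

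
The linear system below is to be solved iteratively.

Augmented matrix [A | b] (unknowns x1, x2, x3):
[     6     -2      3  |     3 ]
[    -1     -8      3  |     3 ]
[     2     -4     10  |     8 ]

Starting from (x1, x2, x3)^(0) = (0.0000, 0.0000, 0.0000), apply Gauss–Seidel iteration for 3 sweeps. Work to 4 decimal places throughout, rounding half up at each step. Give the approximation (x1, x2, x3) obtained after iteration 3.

Iteration 1:
  x1 = (3 - (-2)·0.0000 - (3)·0.0000) / (6) = 0.5000
  x2 = (3 - (-1)·0.5000 - (3)·0.0000) / (-8) = -0.4375
  x3 = (8 - (2)·0.5000 - (-4)·-0.4375) / (10) = 0.5250
Iteration 2:
  x1 = (3 - (-2)·-0.4375 - (3)·0.5250) / (6) = 0.0917
  x2 = (3 - (-1)·0.0917 - (3)·0.5250) / (-8) = -0.1896
  x3 = (8 - (2)·0.0917 - (-4)·-0.1896) / (10) = 0.7058
Iteration 3:
  x1 = (3 - (-2)·-0.1896 - (3)·0.7058) / (6) = 0.0839
  x2 = (3 - (-1)·0.0839 - (3)·0.7058) / (-8) = -0.1208
  x3 = (8 - (2)·0.0839 - (-4)·-0.1208) / (10) = 0.7349

(0.0839, -0.1208, 0.7349)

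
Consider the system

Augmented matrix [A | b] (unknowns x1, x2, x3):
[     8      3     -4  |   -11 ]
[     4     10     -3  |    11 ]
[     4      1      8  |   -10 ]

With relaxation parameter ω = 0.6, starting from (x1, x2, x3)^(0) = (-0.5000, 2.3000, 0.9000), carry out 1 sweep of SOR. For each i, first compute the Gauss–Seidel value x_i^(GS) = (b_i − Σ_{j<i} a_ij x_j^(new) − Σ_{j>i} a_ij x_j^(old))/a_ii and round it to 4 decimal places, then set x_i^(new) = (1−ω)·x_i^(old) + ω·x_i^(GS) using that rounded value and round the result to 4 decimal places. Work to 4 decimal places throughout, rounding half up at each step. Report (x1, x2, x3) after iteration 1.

Iteration 1:
  x1: GS value = (-11 - (3)·2.3000 - (-4)·0.9000) / (8) = -1.7875;  x1 ← (1−ω)·-0.5000 + ω·-1.7875 = -1.2725
  x2: GS value = (11 - (4)·-1.2725 - (-3)·0.9000) / (10) = 1.8790;  x2 ← (1−ω)·2.3000 + ω·1.8790 = 2.0474
  x3: GS value = (-10 - (4)·-1.2725 - (1)·2.0474) / (8) = -0.8697;  x3 ← (1−ω)·0.9000 + ω·-0.8697 = -0.1618

(-1.2725, 2.0474, -0.1618)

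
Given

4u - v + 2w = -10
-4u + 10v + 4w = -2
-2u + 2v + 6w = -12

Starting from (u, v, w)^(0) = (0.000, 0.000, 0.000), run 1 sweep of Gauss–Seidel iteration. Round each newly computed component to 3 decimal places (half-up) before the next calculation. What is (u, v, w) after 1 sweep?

Iteration 1:
  u = (-10 - (-1)·0.000 - (2)·0.000) / (4) = -2.500
  v = (-2 - (-4)·-2.500 - (4)·0.000) / (10) = -1.200
  w = (-12 - (-2)·-2.500 - (2)·-1.200) / (6) = -2.433

(-2.500, -1.200, -2.433)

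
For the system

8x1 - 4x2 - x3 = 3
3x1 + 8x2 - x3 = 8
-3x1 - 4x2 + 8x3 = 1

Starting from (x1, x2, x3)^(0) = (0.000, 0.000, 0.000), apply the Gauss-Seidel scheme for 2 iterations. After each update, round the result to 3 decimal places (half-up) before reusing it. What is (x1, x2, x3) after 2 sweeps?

(0.891, 0.753, 0.836)

Iteration 1:
  x1 = (3 - (-4)·0.000 - (-1)·0.000) / (8) = 0.375
  x2 = (8 - (3)·0.375 - (-1)·0.000) / (8) = 0.859
  x3 = (1 - (-3)·0.375 - (-4)·0.859) / (8) = 0.695
Iteration 2:
  x1 = (3 - (-4)·0.859 - (-1)·0.695) / (8) = 0.891
  x2 = (8 - (3)·0.891 - (-1)·0.695) / (8) = 0.753
  x3 = (1 - (-3)·0.891 - (-4)·0.753) / (8) = 0.836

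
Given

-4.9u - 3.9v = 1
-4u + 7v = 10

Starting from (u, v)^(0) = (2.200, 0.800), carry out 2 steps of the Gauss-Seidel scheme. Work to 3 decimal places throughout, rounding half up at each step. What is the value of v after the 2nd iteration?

0.881

Iteration 1:
  u = (1 - (-3.9)·0.800) / (-4.9) = -0.841
  v = (10 - (-4)·-0.841) / (7) = 0.948
Iteration 2:
  u = (1 - (-3.9)·0.948) / (-4.9) = -0.959
  v = (10 - (-4)·-0.959) / (7) = 0.881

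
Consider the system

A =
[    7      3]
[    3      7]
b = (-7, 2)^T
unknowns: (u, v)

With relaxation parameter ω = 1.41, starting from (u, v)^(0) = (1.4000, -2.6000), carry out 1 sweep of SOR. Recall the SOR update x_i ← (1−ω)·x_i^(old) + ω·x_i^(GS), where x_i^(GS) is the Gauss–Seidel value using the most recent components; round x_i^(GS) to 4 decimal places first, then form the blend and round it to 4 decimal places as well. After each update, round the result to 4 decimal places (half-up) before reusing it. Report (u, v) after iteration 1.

Iteration 1:
  u: GS value = (-7 - (3)·-2.6000) / (7) = 0.1143;  u ← (1−ω)·1.4000 + ω·0.1143 = -0.4128
  v: GS value = (2 - (3)·-0.4128) / (7) = 0.4626;  v ← (1−ω)·-2.6000 + ω·0.4626 = 1.7183

(-0.4128, 1.7183)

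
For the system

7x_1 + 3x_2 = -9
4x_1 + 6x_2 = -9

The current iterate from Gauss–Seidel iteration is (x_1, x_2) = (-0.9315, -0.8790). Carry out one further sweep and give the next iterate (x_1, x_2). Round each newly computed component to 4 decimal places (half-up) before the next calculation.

One sweep:
  x_1 = (-9 - (3)·-0.8790) / (7) = -0.9090
  x_2 = (-9 - (4)·-0.9090) / (6) = -0.8940

(-0.9090, -0.8940)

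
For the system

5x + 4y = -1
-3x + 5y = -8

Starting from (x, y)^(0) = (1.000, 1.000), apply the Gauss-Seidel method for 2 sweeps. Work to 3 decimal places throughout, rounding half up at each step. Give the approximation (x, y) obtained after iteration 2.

(1.560, -0.664)

Iteration 1:
  x = (-1 - (4)·1.000) / (5) = -1.000
  y = (-8 - (-3)·-1.000) / (5) = -2.200
Iteration 2:
  x = (-1 - (4)·-2.200) / (5) = 1.560
  y = (-8 - (-3)·1.560) / (5) = -0.664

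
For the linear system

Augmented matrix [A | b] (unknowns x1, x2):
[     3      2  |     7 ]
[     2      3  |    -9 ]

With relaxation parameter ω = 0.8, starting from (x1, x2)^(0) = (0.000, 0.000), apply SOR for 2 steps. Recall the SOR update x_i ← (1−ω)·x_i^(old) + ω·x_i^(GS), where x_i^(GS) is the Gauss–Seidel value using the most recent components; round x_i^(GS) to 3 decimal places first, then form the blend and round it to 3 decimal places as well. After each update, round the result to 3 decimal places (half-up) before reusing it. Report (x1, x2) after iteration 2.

(4.051, -5.240)

Iteration 1:
  x1: GS value = (7 - (2)·0.000) / (3) = 2.333;  x1 ← (1−ω)·0.000 + ω·2.333 = 1.866
  x2: GS value = (-9 - (2)·1.866) / (3) = -4.244;  x2 ← (1−ω)·0.000 + ω·-4.244 = -3.395
Iteration 2:
  x1: GS value = (7 - (2)·-3.395) / (3) = 4.597;  x1 ← (1−ω)·1.866 + ω·4.597 = 4.051
  x2: GS value = (-9 - (2)·4.051) / (3) = -5.701;  x2 ← (1−ω)·-3.395 + ω·-5.701 = -5.240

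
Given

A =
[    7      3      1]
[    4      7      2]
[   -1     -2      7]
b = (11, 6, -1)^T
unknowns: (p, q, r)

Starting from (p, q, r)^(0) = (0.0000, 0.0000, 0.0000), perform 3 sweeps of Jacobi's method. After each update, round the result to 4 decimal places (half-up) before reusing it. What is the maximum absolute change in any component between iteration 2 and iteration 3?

0.3003

Iteration 1:
  p = (11 - (3)·0.0000 - (1)·0.0000) / (7) = 1.5714
  q = (6 - (4)·0.0000 - (2)·0.0000) / (7) = 0.8571
  r = (-1 - (-1)·0.0000 - (-2)·0.0000) / (7) = -0.1429
Iteration 2:
  p = (11 - (3)·0.8571 - (1)·-0.1429) / (7) = 1.2245
  q = (6 - (4)·1.5714 - (2)·-0.1429) / (7) = 0.0000
  r = (-1 - (-1)·1.5714 - (-2)·0.8571) / (7) = 0.3265
Iteration 3:
  p = (11 - (3)·0.0000 - (1)·0.3265) / (7) = 1.5248
  q = (6 - (4)·1.2245 - (2)·0.3265) / (7) = 0.0641
  r = (-1 - (-1)·1.2245 - (-2)·0.0000) / (7) = 0.0321
Change: (0.3003, 0.0641, -0.2944) → max |·| = 0.3003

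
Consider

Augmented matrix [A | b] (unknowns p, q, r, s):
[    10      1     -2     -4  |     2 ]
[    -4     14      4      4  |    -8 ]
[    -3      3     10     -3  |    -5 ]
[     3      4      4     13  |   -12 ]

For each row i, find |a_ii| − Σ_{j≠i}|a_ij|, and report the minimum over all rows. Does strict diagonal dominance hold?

row 1: |10| − (1+2+4) = 3
row 2: |14| − (4+4+4) = 2
row 3: |10| − (3+3+3) = 1
row 4: |13| − (3+4+4) = 2
minimum over rows = 1 → strictly diagonally dominant (convergence guaranteed)

1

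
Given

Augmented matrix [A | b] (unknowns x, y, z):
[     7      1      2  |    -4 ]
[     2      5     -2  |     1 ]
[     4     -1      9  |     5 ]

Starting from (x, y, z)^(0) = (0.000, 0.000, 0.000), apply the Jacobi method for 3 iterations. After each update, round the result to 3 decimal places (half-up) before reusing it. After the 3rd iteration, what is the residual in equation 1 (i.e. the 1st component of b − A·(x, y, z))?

Iteration 1:
  x = (-4 - (1)·0.000 - (2)·0.000) / (7) = -0.571
  y = (1 - (2)·0.000 - (-2)·0.000) / (5) = 0.200
  z = (5 - (4)·0.000 - (-1)·0.000) / (9) = 0.556
Iteration 2:
  x = (-4 - (1)·0.200 - (2)·0.556) / (7) = -0.759
  y = (1 - (2)·-0.571 - (-2)·0.556) / (5) = 0.651
  z = (5 - (4)·-0.571 - (-1)·0.200) / (9) = 0.832
Iteration 3:
  x = (-4 - (1)·0.651 - (2)·0.832) / (7) = -0.902
  y = (1 - (2)·-0.759 - (-2)·0.832) / (5) = 0.836
  z = (5 - (4)·-0.759 - (-1)·0.651) / (9) = 0.965
Residual b − A·x = (-0.452, 0.554, 0.759)

-0.452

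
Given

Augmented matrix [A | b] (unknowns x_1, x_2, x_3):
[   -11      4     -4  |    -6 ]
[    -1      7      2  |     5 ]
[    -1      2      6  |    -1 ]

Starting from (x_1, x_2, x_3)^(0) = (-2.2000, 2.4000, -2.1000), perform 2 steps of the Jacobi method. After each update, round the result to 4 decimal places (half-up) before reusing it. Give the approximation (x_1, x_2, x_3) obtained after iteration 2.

(1.3939, 1.4069, -0.1364)

Iteration 1:
  x_1 = (-6 - (4)·2.4000 - (-4)·-2.1000) / (-11) = 2.1818
  x_2 = (5 - (-1)·-2.2000 - (2)·-2.1000) / (7) = 1.0000
  x_3 = (-1 - (-1)·-2.2000 - (2)·2.4000) / (6) = -1.3333
Iteration 2:
  x_1 = (-6 - (4)·1.0000 - (-4)·-1.3333) / (-11) = 1.3939
  x_2 = (5 - (-1)·2.1818 - (2)·-1.3333) / (7) = 1.4069
  x_3 = (-1 - (-1)·2.1818 - (2)·1.0000) / (6) = -0.1364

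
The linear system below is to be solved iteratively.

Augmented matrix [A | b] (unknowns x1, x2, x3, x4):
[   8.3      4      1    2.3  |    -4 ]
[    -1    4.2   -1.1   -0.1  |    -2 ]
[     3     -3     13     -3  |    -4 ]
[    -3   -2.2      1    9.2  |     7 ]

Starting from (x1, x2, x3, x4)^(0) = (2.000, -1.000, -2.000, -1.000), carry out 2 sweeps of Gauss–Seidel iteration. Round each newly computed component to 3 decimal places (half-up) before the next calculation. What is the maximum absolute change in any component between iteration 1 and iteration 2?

Iteration 1:
  x1 = (-4 - (4)·-1.000 - (1)·-2.000 - (2.3)·-1.000) / (8.3) = 0.518
  x2 = (-2 - (-1)·0.518 - (-1.1)·-2.000 - (-0.1)·-1.000) / (4.2) = -0.900
  x3 = (-4 - (3)·0.518 - (-3)·-0.900 - (-3)·-1.000) / (13) = -0.866
  x4 = (7 - (-3)·0.518 - (-2.2)·-0.900 - (1)·-0.866) / (9.2) = 0.809
Iteration 2:
  x1 = (-4 - (4)·-0.900 - (1)·-0.866 - (2.3)·0.809) / (8.3) = -0.168
  x2 = (-2 - (-1)·-0.168 - (-1.1)·-0.866 - (-0.1)·0.809) / (4.2) = -0.724
  x3 = (-4 - (3)·-0.168 - (-3)·-0.724 - (-3)·0.809) / (13) = -0.249
  x4 = (7 - (-3)·-0.168 - (-2.2)·-0.724 - (1)·-0.249) / (9.2) = 0.560
Change: (-0.686, 0.176, 0.617, -0.249) → max |·| = 0.686

0.686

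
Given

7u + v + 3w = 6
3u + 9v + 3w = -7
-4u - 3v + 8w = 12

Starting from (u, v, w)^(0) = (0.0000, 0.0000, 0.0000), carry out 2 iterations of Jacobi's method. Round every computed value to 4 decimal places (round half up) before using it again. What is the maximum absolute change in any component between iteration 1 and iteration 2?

0.7857

Iteration 1:
  u = (6 - (1)·0.0000 - (3)·0.0000) / (7) = 0.8571
  v = (-7 - (3)·0.0000 - (3)·0.0000) / (9) = -0.7778
  w = (12 - (-4)·0.0000 - (-3)·0.0000) / (8) = 1.5000
Iteration 2:
  u = (6 - (1)·-0.7778 - (3)·1.5000) / (7) = 0.3254
  v = (-7 - (3)·0.8571 - (3)·1.5000) / (9) = -1.5635
  w = (12 - (-4)·0.8571 - (-3)·-0.7778) / (8) = 1.6369
Change: (-0.5317, -0.7857, 0.1369) → max |·| = 0.7857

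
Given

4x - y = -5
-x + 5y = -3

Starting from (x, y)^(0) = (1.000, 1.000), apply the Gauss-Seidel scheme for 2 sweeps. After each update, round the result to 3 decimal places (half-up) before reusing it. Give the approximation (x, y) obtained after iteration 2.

(-1.450, -0.890)

Iteration 1:
  x = (-5 - (-1)·1.000) / (4) = -1.000
  y = (-3 - (-1)·-1.000) / (5) = -0.800
Iteration 2:
  x = (-5 - (-1)·-0.800) / (4) = -1.450
  y = (-3 - (-1)·-1.450) / (5) = -0.890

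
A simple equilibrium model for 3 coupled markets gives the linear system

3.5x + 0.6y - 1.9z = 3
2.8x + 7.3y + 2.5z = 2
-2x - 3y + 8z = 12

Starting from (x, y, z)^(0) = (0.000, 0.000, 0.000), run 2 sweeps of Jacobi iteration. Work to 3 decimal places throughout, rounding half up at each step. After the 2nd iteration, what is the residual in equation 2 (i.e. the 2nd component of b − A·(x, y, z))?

-2.943

Iteration 1:
  x = (3 - (0.6)·0.000 - (-1.9)·0.000) / (3.5) = 0.857
  y = (2 - (2.8)·0.000 - (2.5)·0.000) / (7.3) = 0.274
  z = (12 - (-2)·0.000 - (-3)·0.000) / (8) = 1.500
Iteration 2:
  x = (3 - (0.6)·0.274 - (-1.9)·1.500) / (3.5) = 1.624
  y = (2 - (2.8)·0.857 - (2.5)·1.500) / (7.3) = -0.568
  z = (12 - (-2)·0.857 - (-3)·0.274) / (8) = 1.817
Residual b − A·x = (1.109, -2.943, -0.992)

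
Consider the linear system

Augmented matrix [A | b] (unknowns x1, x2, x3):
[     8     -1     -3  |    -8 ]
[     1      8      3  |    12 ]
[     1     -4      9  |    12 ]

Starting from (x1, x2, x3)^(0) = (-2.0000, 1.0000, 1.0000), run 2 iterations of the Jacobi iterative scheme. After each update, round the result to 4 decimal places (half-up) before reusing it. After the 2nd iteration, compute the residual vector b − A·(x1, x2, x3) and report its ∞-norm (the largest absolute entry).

2.6719

Iteration 1:
  x1 = (-8 - (-1)·1.0000 - (-3)·1.0000) / (8) = -0.5000
  x2 = (12 - (1)·-2.0000 - (3)·1.0000) / (8) = 1.3750
  x3 = (12 - (1)·-2.0000 - (-4)·1.0000) / (9) = 2.0000
Iteration 2:
  x1 = (-8 - (-1)·1.3750 - (-3)·2.0000) / (8) = -0.0781
  x2 = (12 - (1)·-0.5000 - (3)·2.0000) / (8) = 0.8125
  x3 = (12 - (1)·-0.5000 - (-4)·1.3750) / (9) = 2.0000
Residual b − A·x = (-0.5627, -0.4219, -2.6719); ∞-norm = 2.6719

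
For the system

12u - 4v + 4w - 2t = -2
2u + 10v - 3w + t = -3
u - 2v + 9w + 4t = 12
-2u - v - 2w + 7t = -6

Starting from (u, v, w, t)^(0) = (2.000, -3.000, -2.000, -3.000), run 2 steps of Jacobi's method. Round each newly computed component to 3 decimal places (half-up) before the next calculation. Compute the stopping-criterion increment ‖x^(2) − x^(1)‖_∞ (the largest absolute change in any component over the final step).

1.562

Iteration 1:
  u = (-2 - (-4)·-3.000 - (4)·-2.000 - (-2)·-3.000) / (12) = -1.000
  v = (-3 - (2)·2.000 - (-3)·-2.000 - (1)·-3.000) / (10) = -1.000
  w = (12 - (1)·2.000 - (-2)·-3.000 - (4)·-3.000) / (9) = 1.778
  t = (-6 - (-2)·2.000 - (-1)·-3.000 - (-2)·-2.000) / (7) = -1.286
Iteration 2:
  u = (-2 - (-4)·-1.000 - (4)·1.778 - (-2)·-1.286) / (12) = -1.307
  v = (-3 - (2)·-1.000 - (-3)·1.778 - (1)·-1.286) / (10) = 0.562
  w = (12 - (1)·-1.000 - (-2)·-1.000 - (4)·-1.286) / (9) = 1.794
  t = (-6 - (-2)·-1.000 - (-1)·-1.000 - (-2)·1.778) / (7) = -0.778
Change: (-0.307, 1.562, 0.016, 0.508) → max |·| = 1.562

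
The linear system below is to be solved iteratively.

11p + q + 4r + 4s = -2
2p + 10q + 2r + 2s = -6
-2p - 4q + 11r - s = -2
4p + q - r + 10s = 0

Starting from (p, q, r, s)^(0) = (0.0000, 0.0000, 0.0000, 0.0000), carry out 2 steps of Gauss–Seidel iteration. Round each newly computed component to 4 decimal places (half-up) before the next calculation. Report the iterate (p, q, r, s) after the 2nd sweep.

Iteration 1:
  p = (-2 - (1)·0.0000 - (4)·0.0000 - (4)·0.0000) / (11) = -0.1818
  q = (-6 - (2)·-0.1818 - (2)·0.0000 - (2)·0.0000) / (10) = -0.5636
  r = (-2 - (-2)·-0.1818 - (-4)·-0.5636 - (-1)·0.0000) / (11) = -0.4198
  s = (0 - (4)·-0.1818 - (1)·-0.5636 - (-1)·-0.4198) / (10) = 0.0871
Iteration 2:
  p = (-2 - (1)·-0.5636 - (4)·-0.4198 - (4)·0.0871) / (11) = -0.0096
  q = (-6 - (2)·-0.0096 - (2)·-0.4198 - (2)·0.0871) / (10) = -0.5315
  r = (-2 - (-2)·-0.0096 - (-4)·-0.5315 - (-1)·0.0871) / (11) = -0.3689
  s = (0 - (4)·-0.0096 - (1)·-0.5315 - (-1)·-0.3689) / (10) = 0.0201

(-0.0096, -0.5315, -0.3689, 0.0201)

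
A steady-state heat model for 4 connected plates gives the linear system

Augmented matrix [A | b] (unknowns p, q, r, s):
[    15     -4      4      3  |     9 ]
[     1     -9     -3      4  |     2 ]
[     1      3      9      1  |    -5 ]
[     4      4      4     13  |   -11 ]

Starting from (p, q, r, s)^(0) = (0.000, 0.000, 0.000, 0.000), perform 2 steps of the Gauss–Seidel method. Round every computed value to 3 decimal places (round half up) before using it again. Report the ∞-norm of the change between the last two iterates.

Iteration 1:
  p = (9 - (-4)·0.000 - (4)·0.000 - (3)·0.000) / (15) = 0.600
  q = (2 - (1)·0.600 - (-3)·0.000 - (4)·0.000) / (-9) = -0.156
  r = (-5 - (1)·0.600 - (3)·-0.156 - (1)·0.000) / (9) = -0.570
  s = (-11 - (4)·0.600 - (4)·-0.156 - (4)·-0.570) / (13) = -0.807
Iteration 2:
  p = (9 - (-4)·-0.156 - (4)·-0.570 - (3)·-0.807) / (15) = 0.872
  q = (2 - (1)·0.872 - (-3)·-0.570 - (4)·-0.807) / (-9) = -0.294
  r = (-5 - (1)·0.872 - (3)·-0.294 - (1)·-0.807) / (9) = -0.465
  s = (-11 - (4)·0.872 - (4)·-0.294 - (4)·-0.465) / (13) = -0.881
Change: (0.272, -0.138, 0.105, -0.074) → max |·| = 0.272

0.272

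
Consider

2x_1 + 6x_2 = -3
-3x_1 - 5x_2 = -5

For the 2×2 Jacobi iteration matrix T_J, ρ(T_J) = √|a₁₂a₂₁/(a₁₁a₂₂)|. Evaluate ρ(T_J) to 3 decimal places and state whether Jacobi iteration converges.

a₁₂a₂₁/(a₁₁a₂₂) = (6)·(-3) / ((2)·(-5)) = 1.800000
ρ = √|1.800000| = √1.800000 = 1.342
ρ > 1, so Jacobi diverges

1.342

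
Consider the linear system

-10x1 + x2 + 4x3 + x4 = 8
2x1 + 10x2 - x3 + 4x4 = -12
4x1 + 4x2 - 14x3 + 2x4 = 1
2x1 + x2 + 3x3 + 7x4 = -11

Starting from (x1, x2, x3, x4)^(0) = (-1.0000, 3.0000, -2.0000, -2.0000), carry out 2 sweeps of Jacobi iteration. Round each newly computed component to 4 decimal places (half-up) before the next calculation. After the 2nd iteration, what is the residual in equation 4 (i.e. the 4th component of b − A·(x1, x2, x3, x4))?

Iteration 1:
  x1 = (8 - (1)·3.0000 - (4)·-2.0000 - (1)·-2.0000) / (-10) = -1.5000
  x2 = (-12 - (2)·-1.0000 - (-1)·-2.0000 - (4)·-2.0000) / (10) = -0.4000
  x3 = (1 - (4)·-1.0000 - (4)·3.0000 - (2)·-2.0000) / (-14) = 0.2143
  x4 = (-11 - (2)·-1.0000 - (1)·3.0000 - (3)·-2.0000) / (7) = -0.8571
Iteration 2:
  x1 = (8 - (1)·-0.4000 - (4)·0.2143 - (1)·-0.8571) / (-10) = -0.8400
  x2 = (-12 - (2)·-1.5000 - (-1)·0.2143 - (4)·-0.8571) / (10) = -0.5357
  x3 = (1 - (4)·-1.5000 - (4)·-0.4000 - (2)·-0.8571) / (-14) = -0.7367
  x4 = (-11 - (2)·-1.5000 - (1)·-0.4000 - (3)·0.2143) / (7) = -1.1776
Residual b − A·x = (4.2601, -0.9893, -1.4558, 1.6690)

1.6690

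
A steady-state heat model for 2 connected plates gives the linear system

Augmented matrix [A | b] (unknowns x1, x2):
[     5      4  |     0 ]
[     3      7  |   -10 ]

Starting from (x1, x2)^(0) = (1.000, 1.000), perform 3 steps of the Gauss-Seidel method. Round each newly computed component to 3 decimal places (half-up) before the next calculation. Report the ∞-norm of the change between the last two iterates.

0.572

Iteration 1:
  x1 = (0 - (4)·1.000) / (5) = -0.800
  x2 = (-10 - (3)·-0.800) / (7) = -1.086
Iteration 2:
  x1 = (0 - (4)·-1.086) / (5) = 0.869
  x2 = (-10 - (3)·0.869) / (7) = -1.801
Iteration 3:
  x1 = (0 - (4)·-1.801) / (5) = 1.441
  x2 = (-10 - (3)·1.441) / (7) = -2.046
Change: (0.572, -0.245) → max |·| = 0.572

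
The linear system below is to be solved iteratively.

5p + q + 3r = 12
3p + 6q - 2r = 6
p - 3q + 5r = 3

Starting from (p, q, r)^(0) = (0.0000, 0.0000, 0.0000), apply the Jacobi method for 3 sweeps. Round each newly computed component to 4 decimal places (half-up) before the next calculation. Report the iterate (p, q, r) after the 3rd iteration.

Iteration 1:
  p = (12 - (1)·0.0000 - (3)·0.0000) / (5) = 2.4000
  q = (6 - (3)·0.0000 - (-2)·0.0000) / (6) = 1.0000
  r = (3 - (1)·0.0000 - (-3)·0.0000) / (5) = 0.6000
Iteration 2:
  p = (12 - (1)·1.0000 - (3)·0.6000) / (5) = 1.8400
  q = (6 - (3)·2.4000 - (-2)·0.6000) / (6) = 0.0000
  r = (3 - (1)·2.4000 - (-3)·1.0000) / (5) = 0.7200
Iteration 3:
  p = (12 - (1)·0.0000 - (3)·0.7200) / (5) = 1.9680
  q = (6 - (3)·1.8400 - (-2)·0.7200) / (6) = 0.3200
  r = (3 - (1)·1.8400 - (-3)·0.0000) / (5) = 0.2320

(1.9680, 0.3200, 0.2320)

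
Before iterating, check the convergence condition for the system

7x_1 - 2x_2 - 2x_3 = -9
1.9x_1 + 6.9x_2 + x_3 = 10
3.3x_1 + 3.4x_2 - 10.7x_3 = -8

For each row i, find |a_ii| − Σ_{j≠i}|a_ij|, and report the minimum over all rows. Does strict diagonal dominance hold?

3

row 1: |7| − (2+2) = 3
row 2: |6.9| − (1.9+1) = 4
row 3: |-10.7| − (3.3+3.4) = 4
minimum over rows = 3 → strictly diagonally dominant (convergence guaranteed)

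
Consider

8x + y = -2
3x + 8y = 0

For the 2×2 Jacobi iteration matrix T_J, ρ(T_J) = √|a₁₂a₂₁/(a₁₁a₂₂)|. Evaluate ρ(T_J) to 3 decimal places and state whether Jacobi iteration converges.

a₁₂a₂₁/(a₁₁a₂₂) = (1)·(3) / ((8)·(8)) = 0.046875
ρ = √|0.046875| = √0.046875 = 0.217
ρ < 1, so Jacobi converges

0.217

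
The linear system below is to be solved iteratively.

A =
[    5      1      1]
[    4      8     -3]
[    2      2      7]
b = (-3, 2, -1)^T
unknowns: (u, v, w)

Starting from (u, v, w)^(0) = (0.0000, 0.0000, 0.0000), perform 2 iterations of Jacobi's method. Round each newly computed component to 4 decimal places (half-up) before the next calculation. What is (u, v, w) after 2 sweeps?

(-0.6214, 0.4964, -0.0429)

Iteration 1:
  u = (-3 - (1)·0.0000 - (1)·0.0000) / (5) = -0.6000
  v = (2 - (4)·0.0000 - (-3)·0.0000) / (8) = 0.2500
  w = (-1 - (2)·0.0000 - (2)·0.0000) / (7) = -0.1429
Iteration 2:
  u = (-3 - (1)·0.2500 - (1)·-0.1429) / (5) = -0.6214
  v = (2 - (4)·-0.6000 - (-3)·-0.1429) / (8) = 0.4964
  w = (-1 - (2)·-0.6000 - (2)·0.2500) / (7) = -0.0429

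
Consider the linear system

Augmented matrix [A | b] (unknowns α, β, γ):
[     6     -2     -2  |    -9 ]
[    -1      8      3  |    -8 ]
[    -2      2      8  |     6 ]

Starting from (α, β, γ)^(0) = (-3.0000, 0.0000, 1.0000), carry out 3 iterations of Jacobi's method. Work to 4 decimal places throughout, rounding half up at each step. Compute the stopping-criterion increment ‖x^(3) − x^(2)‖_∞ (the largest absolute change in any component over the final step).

Iteration 1:
  α = (-9 - (-2)·0.0000 - (-2)·1.0000) / (6) = -1.1667
  β = (-8 - (-1)·-3.0000 - (3)·1.0000) / (8) = -1.7500
  γ = (6 - (-2)·-3.0000 - (2)·0.0000) / (8) = 0.0000
Iteration 2:
  α = (-9 - (-2)·-1.7500 - (-2)·0.0000) / (6) = -2.0833
  β = (-8 - (-1)·-1.1667 - (3)·0.0000) / (8) = -1.1458
  γ = (6 - (-2)·-1.1667 - (2)·-1.7500) / (8) = 0.8958
Iteration 3:
  α = (-9 - (-2)·-1.1458 - (-2)·0.8958) / (6) = -1.5833
  β = (-8 - (-1)·-2.0833 - (3)·0.8958) / (8) = -1.5963
  γ = (6 - (-2)·-2.0833 - (2)·-1.1458) / (8) = 0.5156
Change: (0.5000, -0.4505, -0.3802) → max |·| = 0.5000

0.5000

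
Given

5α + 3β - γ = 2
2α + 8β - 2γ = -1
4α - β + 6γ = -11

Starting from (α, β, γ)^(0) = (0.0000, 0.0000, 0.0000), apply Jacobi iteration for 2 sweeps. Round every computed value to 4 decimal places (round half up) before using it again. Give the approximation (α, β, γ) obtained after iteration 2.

Iteration 1:
  α = (2 - (3)·0.0000 - (-1)·0.0000) / (5) = 0.4000
  β = (-1 - (2)·0.0000 - (-2)·0.0000) / (8) = -0.1250
  γ = (-11 - (4)·0.0000 - (-1)·0.0000) / (6) = -1.8333
Iteration 2:
  α = (2 - (3)·-0.1250 - (-1)·-1.8333) / (5) = 0.1083
  β = (-1 - (2)·0.4000 - (-2)·-1.8333) / (8) = -0.6833
  γ = (-11 - (4)·0.4000 - (-1)·-0.1250) / (6) = -2.1208

(0.1083, -0.6833, -2.1208)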